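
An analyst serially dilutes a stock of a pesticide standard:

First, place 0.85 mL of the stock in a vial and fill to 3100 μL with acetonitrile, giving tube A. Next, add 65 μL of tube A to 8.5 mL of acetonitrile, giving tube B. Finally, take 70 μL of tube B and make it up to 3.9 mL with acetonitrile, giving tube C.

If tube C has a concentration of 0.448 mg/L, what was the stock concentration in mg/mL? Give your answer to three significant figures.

Step 1: 0.85 mL brought to 3100 μL → factor 3.1/0.85 = 3.6471
Step 2: 65 μL + 8.5 mL = 8565 μL total → factor 8565/65 = 131.77
Step 3: 70 μL brought to 3.9 mL → factor 3900/70 = 55.714
Overall dilution factor = 3.6471 × 131.77 × 55.714 = 26775
Stock = 0.448 mg/L × 26775 = 1.200 × 10^4 mg/L = 12.0 mg/mL

12.0 mg/mL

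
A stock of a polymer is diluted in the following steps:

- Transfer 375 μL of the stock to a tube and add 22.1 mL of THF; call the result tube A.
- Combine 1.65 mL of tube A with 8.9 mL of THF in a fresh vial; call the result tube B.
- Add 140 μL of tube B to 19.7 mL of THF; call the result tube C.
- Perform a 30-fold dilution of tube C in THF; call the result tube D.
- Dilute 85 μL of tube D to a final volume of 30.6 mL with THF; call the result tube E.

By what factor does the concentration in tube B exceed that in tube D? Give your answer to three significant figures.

Step 1: 375 μL + 22.1 mL = 22475 μL total → factor 22475/375 = 59.933
Step 2: 1.65 mL + 8.9 mL = 10.55 mL total → factor 10.55/1.65 = 6.3939
Step 3: 140 μL + 19.7 mL = 19840 μL total → factor 19840/140 = 141.71
Step 4: 30-fold → factor 30
Dilution factor to tube B = 383.21; to tube D = 1.6292 × 10^6
[tube B]/[tube D] = (factor to tube D)/(factor to tube B) = 1.6292 × 10^6/383.21 = 4.25 × 10^3

4.25 × 10^3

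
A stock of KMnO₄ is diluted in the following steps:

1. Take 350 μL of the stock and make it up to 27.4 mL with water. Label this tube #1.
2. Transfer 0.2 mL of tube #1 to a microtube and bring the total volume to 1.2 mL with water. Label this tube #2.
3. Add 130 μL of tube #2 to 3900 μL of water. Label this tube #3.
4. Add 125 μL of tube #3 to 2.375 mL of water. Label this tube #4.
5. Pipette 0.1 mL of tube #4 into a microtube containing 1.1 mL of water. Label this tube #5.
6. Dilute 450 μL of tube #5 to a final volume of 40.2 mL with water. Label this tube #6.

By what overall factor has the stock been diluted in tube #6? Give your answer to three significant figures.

Step 1: 350 μL brought to 27.4 mL → factor 27400/350 = 78.286
Step 2: 0.2 mL brought to 1.2 mL → factor 1.2/0.2 = 6
Step 3: 130 μL + 3900 μL = 4030 μL total → factor 4030/130 = 31
Step 4: 125 μL + 2.375 mL = 2500 μL total → factor 2500/125 = 20
Step 5: 0.1 mL + 1.1 mL = 1.2 mL total → factor 1.2/0.1 = 12
Step 6: 450 μL brought to 40.2 mL → factor 40200/450 = 89.333
Overall dilution factor = 78.286 × 6 × 31 × 20 × 12 × 89.333 = 3.1219 × 10^8

3.12 × 10^8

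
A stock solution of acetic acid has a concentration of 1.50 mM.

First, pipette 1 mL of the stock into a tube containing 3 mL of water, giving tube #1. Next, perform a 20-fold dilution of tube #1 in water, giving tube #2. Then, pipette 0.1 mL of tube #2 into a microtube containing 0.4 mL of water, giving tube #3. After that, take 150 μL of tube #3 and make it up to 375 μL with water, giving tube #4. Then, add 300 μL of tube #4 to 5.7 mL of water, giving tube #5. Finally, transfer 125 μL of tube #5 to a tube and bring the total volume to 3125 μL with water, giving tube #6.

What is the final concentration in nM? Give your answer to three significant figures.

Step 1: 1 mL + 3 mL = 4 mL total → factor 4/1 = 4
Step 2: 20-fold → factor 20
Step 3: 0.1 mL + 0.4 mL = 0.5 mL total → factor 0.5/0.1 = 5
Step 4: 150 μL brought to 375 μL → factor 375/150 = 2.5
Step 5: 300 μL + 5.7 mL = 6000 μL total → factor 6000/300 = 20
Step 6: 125 μL brought to 3125 μL → factor 3125/125 = 25
Overall dilution factor = 4 × 20 × 5 × 2.5 × 20 × 25 = 5 × 10^5
Final = 1.50 mM / 5 × 10^5 = 3.000 × 10^-6 mM = 3.00 nM

3.00 nM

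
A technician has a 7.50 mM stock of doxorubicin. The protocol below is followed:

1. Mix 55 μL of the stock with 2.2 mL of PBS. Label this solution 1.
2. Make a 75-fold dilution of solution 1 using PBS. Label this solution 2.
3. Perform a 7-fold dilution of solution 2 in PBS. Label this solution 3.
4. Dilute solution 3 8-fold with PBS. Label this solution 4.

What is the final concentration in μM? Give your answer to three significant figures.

0.0436 μM

Step 1: 55 μL + 2.2 mL = 2255 μL total → factor 2255/55 = 41
Step 2: 75-fold → factor 75
Step 3: 7-fold → factor 7
Step 4: 8-fold → factor 8
Overall dilution factor = 41 × 75 × 7 × 8 = 1.722 × 10^5
Final = 7.50 mM / 1.722 × 10^5 = 4.355 × 10^-5 mM = 0.0436 μM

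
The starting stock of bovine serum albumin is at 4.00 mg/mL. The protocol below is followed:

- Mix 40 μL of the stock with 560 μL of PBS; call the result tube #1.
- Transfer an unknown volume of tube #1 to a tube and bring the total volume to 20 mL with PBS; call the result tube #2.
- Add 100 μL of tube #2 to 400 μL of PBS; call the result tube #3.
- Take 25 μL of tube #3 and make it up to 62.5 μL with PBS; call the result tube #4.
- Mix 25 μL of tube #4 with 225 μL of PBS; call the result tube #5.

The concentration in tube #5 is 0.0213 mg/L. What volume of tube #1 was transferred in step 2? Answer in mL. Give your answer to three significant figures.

0.200 mL

Step 1: 40 μL + 560 μL = 600 μL total → factor 600/40 = 15
Step 2: v brought to 20 mL → factor = 20 mL/v
Step 3: 100 μL + 400 μL = 500 μL total → factor 500/100 = 5
Step 4: 25 μL brought to 62.5 μL → factor 62.5/25 = 2.5
Step 5: 25 μL + 225 μL = 250 μL total → factor 250/25 = 10
Product of known-step factors = 1875
Overall factor = 4.00 mg/mL / (0.0213 mg/L) = 1.8779 × 10^5
Step-2 factor = 1.8779 × 10^5 / 1875 = 100.16
v = 20 mL / 100.16 = 0.200 mL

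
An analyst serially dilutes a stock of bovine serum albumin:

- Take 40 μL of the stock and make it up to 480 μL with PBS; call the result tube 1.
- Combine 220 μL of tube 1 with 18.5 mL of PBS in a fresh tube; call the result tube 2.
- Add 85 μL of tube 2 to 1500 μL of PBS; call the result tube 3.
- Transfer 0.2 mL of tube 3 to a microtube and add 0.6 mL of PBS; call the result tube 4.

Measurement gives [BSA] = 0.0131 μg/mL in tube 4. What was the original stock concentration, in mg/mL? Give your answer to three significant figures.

Step 1: 40 μL brought to 480 μL → factor 480/40 = 12
Step 2: 220 μL + 18.5 mL = 18720 μL total → factor 18720/220 = 85.091
Step 3: 85 μL + 1500 μL = 1585 μL total → factor 1585/85 = 18.647
Step 4: 0.2 mL + 0.6 mL = 0.8 mL total → factor 0.8/0.2 = 4
Overall dilution factor = 12 × 85.091 × 18.647 × 4 = 76161
Stock = 0.0131 μg/mL × 76161 = 997.7 μg/mL = 0.998 mg/mL

0.998 mg/mL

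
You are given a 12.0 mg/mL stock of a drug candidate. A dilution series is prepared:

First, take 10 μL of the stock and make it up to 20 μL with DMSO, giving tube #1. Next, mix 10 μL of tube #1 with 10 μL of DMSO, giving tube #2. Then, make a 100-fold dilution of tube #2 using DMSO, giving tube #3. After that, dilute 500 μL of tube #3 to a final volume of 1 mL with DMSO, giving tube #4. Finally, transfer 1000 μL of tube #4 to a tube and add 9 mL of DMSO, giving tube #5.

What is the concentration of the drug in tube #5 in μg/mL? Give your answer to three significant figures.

Step 1: 10 μL brought to 20 μL → factor 20/10 = 2
Step 2: 10 μL + 10 μL = 20 μL total → factor 20/10 = 2
Step 3: 100-fold → factor 100
Step 4: 500 μL brought to 1 mL → factor 1000/500 = 2
Step 5: 1000 μL + 9 mL = 10000 μL total → factor 10000/1000 = 10
Overall dilution factor = 2 × 2 × 100 × 2 × 10 = 8000
Final = 12.0 mg/mL / 8000 = 0.001500 mg/mL = 1.50 μg/mL

1.50 μg/mL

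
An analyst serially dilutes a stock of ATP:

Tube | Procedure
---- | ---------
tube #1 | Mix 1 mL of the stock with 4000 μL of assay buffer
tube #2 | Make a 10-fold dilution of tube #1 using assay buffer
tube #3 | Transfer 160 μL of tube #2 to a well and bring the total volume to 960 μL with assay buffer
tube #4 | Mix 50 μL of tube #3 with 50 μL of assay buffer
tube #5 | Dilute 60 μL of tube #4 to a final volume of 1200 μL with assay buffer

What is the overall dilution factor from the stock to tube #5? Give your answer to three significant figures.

Step 1: 1 mL + 4000 μL = 5 mL total → factor 5/1 = 5
Step 2: 10-fold → factor 10
Step 3: 160 μL brought to 960 μL → factor 960/160 = 6
Step 4: 50 μL + 50 μL = 100 μL total → factor 100/50 = 2
Step 5: 60 μL brought to 1200 μL → factor 1200/60 = 20
Overall dilution factor = 5 × 10 × 6 × 2 × 20 = 12000

1.20 × 10^4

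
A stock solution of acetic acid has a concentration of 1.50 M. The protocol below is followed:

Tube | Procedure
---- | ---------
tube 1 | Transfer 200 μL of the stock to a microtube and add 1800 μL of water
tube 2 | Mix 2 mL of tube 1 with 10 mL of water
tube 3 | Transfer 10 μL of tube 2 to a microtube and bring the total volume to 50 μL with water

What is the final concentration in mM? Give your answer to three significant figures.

Step 1: 200 μL + 1800 μL = 2000 μL total → factor 2000/200 = 10
Step 2: 2 mL + 10 mL = 12 mL total → factor 12/2 = 6
Step 3: 10 μL brought to 50 μL → factor 50/10 = 5
Overall dilution factor = 10 × 6 × 5 = 300
Final = 1.50 M / 300 = 0.005000 M = 5.00 mM

5.00 mM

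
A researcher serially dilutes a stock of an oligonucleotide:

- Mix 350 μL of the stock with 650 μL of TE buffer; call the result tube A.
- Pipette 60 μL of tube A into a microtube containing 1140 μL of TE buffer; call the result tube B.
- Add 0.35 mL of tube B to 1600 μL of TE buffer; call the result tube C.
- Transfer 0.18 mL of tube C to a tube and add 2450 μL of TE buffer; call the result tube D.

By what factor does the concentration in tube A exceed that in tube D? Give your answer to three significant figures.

Step 1: 350 μL + 650 μL = 1000 μL total → factor 1000/350 = 2.8571
Step 2: 60 μL + 1140 μL = 1200 μL total → factor 1200/60 = 20
Step 3: 0.35 mL + 1600 μL = 1.95 mL total → factor 1.95/0.35 = 5.5714
Step 4: 0.18 mL + 2450 μL = 2.63 mL total → factor 2.63/0.18 = 14.611
Dilution factor to tube A = 2.8571; to tube D = 4651.7
[tube A]/[tube D] = (factor to tube D)/(factor to tube A) = 4651.7/2.8571 = 1.63 × 10^3

1.63 × 10^3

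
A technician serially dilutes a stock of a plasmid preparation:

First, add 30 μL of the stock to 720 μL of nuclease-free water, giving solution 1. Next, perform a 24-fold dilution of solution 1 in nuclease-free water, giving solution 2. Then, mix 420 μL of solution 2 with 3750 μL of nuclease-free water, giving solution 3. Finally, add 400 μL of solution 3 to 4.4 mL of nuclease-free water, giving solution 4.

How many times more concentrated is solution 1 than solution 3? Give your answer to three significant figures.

Step 1: 30 μL + 720 μL = 750 μL total → factor 750/30 = 25
Step 2: 24-fold → factor 24
Step 3: 420 μL + 3750 μL = 4170 μL total → factor 4170/420 = 9.9286
Dilution factor to solution 1 = 25; to solution 3 = 5957.1
[solution 1]/[solution 3] = (factor to solution 3)/(factor to solution 1) = 5957.1/25 = 238

238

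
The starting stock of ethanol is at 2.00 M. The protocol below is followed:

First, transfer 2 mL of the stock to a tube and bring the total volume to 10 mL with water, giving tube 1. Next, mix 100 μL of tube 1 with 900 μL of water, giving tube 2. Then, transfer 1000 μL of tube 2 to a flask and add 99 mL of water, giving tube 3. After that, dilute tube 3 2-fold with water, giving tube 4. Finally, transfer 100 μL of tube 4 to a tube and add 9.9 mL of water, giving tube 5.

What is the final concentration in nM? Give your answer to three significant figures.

Step 1: 2 mL brought to 10 mL → factor 10/2 = 5
Step 2: 100 μL + 900 μL = 1000 μL total → factor 1000/100 = 10
Step 3: 1000 μL + 99 mL = 1 × 10^5 μL total → factor 1 × 10^5/1000 = 100
Step 4: 2-fold → factor 2
Step 5: 100 μL + 9.9 mL = 10000 μL total → factor 10000/100 = 100
Overall dilution factor = 5 × 10 × 100 × 2 × 100 = 1 × 10^6
Final = 2.00 M / 1 × 10^6 = 2.000 × 10^-6 M = 2.00 × 10^3 nM

2.00 × 10^3 nM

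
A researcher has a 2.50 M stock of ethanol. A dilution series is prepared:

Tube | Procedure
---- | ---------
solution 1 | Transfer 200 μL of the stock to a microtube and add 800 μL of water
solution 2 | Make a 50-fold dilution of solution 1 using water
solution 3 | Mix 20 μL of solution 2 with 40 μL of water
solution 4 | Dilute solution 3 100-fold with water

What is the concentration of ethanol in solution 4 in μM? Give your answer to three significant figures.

33.3 μM

Step 1: 200 μL + 800 μL = 1000 μL total → factor 1000/200 = 5
Step 2: 50-fold → factor 50
Step 3: 20 μL + 40 μL = 60 μL total → factor 60/20 = 3
Step 4: 100-fold → factor 100
Overall dilution factor = 5 × 50 × 3 × 100 = 75000
Final = 2.50 M / 75000 = 3.333 × 10^-5 M = 33.3 μM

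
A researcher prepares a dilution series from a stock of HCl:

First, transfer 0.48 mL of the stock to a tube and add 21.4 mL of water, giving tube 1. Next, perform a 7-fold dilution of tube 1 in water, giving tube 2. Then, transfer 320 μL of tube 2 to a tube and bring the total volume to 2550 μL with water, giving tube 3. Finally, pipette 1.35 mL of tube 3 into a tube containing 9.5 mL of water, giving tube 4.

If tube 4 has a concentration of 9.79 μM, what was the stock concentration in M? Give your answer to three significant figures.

0.200 M

Step 1: 0.48 mL + 21.4 mL = 21.88 mL total → factor 21.88/0.48 = 45.583
Step 2: 7-fold → factor 7
Step 3: 320 μL brought to 2550 μL → factor 2550/320 = 7.9688
Step 4: 1.35 mL + 9.5 mL = 10.85 mL total → factor 10.85/1.35 = 8.037
Overall dilution factor = 45.583 × 7 × 7.9688 × 8.037 = 20436
Stock = 9.79 μM × 20436 = 2.001 × 10^5 μM = 0.200 M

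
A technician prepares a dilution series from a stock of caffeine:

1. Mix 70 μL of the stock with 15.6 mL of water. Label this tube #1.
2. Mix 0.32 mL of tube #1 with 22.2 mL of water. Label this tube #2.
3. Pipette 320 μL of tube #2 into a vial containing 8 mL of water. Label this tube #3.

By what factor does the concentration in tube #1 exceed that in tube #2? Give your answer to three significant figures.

Step 1: 70 μL + 15.6 mL = 15670 μL total → factor 15670/70 = 223.86
Step 2: 0.32 mL + 22.2 mL = 22.52 mL total → factor 22.52/0.32 = 70.375
Dilution factor to tube #1 = 223.86; to tube #2 = 15754
[tube #1]/[tube #2] = (factor to tube #2)/(factor to tube #1) = 15754/223.86 = 70.4

70.4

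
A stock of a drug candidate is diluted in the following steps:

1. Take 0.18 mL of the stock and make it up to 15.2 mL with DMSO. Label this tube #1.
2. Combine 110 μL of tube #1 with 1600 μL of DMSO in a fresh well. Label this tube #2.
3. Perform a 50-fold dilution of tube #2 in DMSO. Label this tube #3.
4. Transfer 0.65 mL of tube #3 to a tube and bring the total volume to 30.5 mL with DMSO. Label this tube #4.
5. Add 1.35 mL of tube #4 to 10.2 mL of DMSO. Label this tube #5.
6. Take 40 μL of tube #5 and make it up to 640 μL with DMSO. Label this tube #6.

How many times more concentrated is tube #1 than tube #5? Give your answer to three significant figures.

3.12 × 10^5

Step 1: 0.18 mL brought to 15.2 mL → factor 15.2/0.18 = 84.444
Step 2: 110 μL + 1600 μL = 1710 μL total → factor 1710/110 = 15.545
Step 3: 50-fold → factor 50
Step 4: 0.65 mL brought to 30.5 mL → factor 30.5/0.65 = 46.923
Step 5: 1.35 mL + 10.2 mL = 11.55 mL total → factor 11.55/1.35 = 8.5556
Dilution factor to tube #1 = 84.444; to tube #5 = 2.635 × 10^7
[tube #1]/[tube #5] = (factor to tube #5)/(factor to tube #1) = 2.635 × 10^7/84.444 = 3.12 × 10^5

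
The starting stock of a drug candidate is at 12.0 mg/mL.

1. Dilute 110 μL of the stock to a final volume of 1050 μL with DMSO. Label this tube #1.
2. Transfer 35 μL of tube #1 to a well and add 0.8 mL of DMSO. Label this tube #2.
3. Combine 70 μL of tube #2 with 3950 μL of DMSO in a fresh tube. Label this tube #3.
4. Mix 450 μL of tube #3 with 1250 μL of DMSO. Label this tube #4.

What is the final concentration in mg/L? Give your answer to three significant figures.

0.243 mg/L

Step 1: 110 μL brought to 1050 μL → factor 1050/110 = 9.5455
Step 2: 35 μL + 0.8 mL = 835 μL total → factor 835/35 = 23.857
Step 3: 70 μL + 3950 μL = 4020 μL total → factor 4020/70 = 57.429
Step 4: 450 μL + 1250 μL = 1700 μL total → factor 1700/450 = 3.7778
Overall dilution factor = 9.5455 × 23.857 × 57.429 × 3.7778 = 49406
Final = 12.0 mg/mL / 49406 = 0.0002429 mg/mL = 0.243 mg/L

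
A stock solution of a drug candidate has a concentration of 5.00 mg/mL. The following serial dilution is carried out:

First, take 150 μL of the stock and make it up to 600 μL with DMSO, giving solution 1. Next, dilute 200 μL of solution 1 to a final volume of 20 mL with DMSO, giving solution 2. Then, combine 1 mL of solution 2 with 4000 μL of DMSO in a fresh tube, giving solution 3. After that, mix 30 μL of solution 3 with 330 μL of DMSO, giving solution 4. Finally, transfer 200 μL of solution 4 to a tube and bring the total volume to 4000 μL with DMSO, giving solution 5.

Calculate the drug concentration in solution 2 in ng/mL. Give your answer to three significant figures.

Step 1: 150 μL brought to 600 μL → factor 600/150 = 4
Step 2: 200 μL brought to 20 mL → factor 20000/200 = 100
Dilution factor through solution 2 = 4 × 100 = 400
[solution 2] = 5.00 mg/mL / 400 = 0.01250 mg/mL = 1.25 × 10^4 ng/mL

1.25 × 10^4 ng/mL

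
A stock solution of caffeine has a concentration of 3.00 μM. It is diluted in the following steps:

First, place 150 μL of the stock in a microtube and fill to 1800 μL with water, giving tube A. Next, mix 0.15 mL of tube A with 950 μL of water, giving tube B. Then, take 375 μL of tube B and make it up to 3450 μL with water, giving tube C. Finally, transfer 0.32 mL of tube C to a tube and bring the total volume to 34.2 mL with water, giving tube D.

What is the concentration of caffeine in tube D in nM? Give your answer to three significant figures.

Step 1: 150 μL brought to 1800 μL → factor 1800/150 = 12
Step 2: 0.15 mL + 950 μL = 1.1 mL total → factor 1.1/0.15 = 7.3333
Step 3: 375 μL brought to 3450 μL → factor 3450/375 = 9.2
Step 4: 0.32 mL brought to 34.2 mL → factor 34.2/0.32 = 106.88
Overall dilution factor = 12 × 7.3333 × 9.2 × 106.88 = 86526
Final = 3.00 μM / 86526 = 3.467 × 10^-5 μM = 0.0347 nM

0.0347 nM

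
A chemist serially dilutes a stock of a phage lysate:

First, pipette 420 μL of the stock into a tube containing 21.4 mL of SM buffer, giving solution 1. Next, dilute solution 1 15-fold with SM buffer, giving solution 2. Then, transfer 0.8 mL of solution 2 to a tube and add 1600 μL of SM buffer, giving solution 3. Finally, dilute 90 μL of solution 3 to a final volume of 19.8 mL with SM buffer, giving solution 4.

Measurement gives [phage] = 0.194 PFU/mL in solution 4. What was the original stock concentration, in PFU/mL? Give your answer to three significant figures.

9.98 × 10^4 PFU/mL

Step 1: 420 μL + 21.4 mL = 21820 μL total → factor 21820/420 = 51.952
Step 2: 15-fold → factor 15
Step 3: 0.8 mL + 1600 μL = 2.4 mL total → factor 2.4/0.8 = 3
Step 4: 90 μL brought to 19.8 mL → factor 19800/90 = 220
Overall dilution factor = 51.952 × 15 × 3 × 220 = 5.1433 × 10^5
Stock = 0.194 PFU/mL × 5.1433 × 10^5 = 9.98 × 10^4 PFU/mL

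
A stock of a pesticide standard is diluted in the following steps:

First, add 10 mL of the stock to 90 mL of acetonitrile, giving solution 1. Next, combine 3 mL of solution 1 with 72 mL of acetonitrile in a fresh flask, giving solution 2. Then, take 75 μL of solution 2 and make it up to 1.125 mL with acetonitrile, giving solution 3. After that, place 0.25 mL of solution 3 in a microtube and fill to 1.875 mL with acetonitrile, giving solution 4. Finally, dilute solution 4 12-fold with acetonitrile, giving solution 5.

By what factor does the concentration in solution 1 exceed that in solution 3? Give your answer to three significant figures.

375

Step 1: 10 mL + 90 mL = 100 mL total → factor 100/10 = 10
Step 2: 3 mL + 72 mL = 75 mL total → factor 75/3 = 25
Step 3: 75 μL brought to 1.125 mL → factor 1125/75 = 15
Dilution factor to solution 1 = 10; to solution 3 = 3750
[solution 1]/[solution 3] = (factor to solution 3)/(factor to solution 1) = 3750/10 = 375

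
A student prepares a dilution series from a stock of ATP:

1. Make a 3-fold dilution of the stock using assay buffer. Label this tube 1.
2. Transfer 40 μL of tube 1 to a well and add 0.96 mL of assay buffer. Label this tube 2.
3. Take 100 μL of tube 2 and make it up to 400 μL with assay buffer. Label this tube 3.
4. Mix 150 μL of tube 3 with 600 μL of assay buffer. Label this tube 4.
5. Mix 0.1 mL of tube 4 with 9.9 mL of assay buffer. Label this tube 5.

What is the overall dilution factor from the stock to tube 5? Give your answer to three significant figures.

1.50 × 10^5

Step 1: 3-fold → factor 3
Step 2: 40 μL + 0.96 mL = 1000 μL total → factor 1000/40 = 25
Step 3: 100 μL brought to 400 μL → factor 400/100 = 4
Step 4: 150 μL + 600 μL = 750 μL total → factor 750/150 = 5
Step 5: 0.1 mL + 9.9 mL = 10 mL total → factor 10/0.1 = 100
Overall dilution factor = 3 × 25 × 4 × 5 × 100 = 1.5 × 10^5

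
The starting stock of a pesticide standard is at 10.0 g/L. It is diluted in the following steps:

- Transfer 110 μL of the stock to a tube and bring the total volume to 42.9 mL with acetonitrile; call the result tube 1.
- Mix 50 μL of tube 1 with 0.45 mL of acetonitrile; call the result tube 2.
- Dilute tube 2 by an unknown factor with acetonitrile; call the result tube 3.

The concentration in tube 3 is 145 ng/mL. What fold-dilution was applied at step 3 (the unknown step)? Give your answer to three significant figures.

Step 1: 110 μL brought to 42.9 mL → factor 42900/110 = 390
Step 2: 50 μL + 0.45 mL = 500 μL total → factor 500/50 = 10
Step 3: unknown factor x
Product of known-step factors = 3900
Overall factor = 10.0 g/L / (145 ng/mL) = 68966
x = 68966 / 3900 = 17.7

17.7-fold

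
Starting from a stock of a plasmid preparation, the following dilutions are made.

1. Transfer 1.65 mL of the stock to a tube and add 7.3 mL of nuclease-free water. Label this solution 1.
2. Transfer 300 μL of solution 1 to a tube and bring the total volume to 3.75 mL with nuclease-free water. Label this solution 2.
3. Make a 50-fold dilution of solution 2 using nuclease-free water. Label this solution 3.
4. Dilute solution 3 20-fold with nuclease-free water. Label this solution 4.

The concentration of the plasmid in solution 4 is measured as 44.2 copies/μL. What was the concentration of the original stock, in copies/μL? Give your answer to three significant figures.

Step 1: 1.65 mL + 7.3 mL = 8.95 mL total → factor 8.95/1.65 = 5.4242
Step 2: 300 μL brought to 3.75 mL → factor 3750/300 = 12.5
Step 3: 50-fold → factor 50
Step 4: 20-fold → factor 20
Overall dilution factor = 5.4242 × 12.5 × 50 × 20 = 67803
Stock = 44.2 copies/μL × 67803 = 3.00 × 10^6 copies/μL

3.00 × 10^6 copies/μL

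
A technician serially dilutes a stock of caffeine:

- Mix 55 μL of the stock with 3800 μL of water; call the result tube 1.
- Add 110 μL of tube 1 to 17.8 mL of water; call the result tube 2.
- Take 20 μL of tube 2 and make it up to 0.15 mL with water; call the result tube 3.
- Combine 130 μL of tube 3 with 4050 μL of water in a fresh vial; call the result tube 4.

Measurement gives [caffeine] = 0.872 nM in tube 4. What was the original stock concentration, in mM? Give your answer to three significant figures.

Step 1: 55 μL + 3800 μL = 3855 μL total → factor 3855/55 = 70.091
Step 2: 110 μL + 17.8 mL = 17910 μL total → factor 17910/110 = 162.82
Step 3: 20 μL brought to 0.15 mL → factor 150/20 = 7.5
Step 4: 130 μL + 4050 μL = 4180 μL total → factor 4180/130 = 32.154
Overall dilution factor = 70.091 × 162.82 × 7.5 × 32.154 = 2.7521 × 10^6
Stock = 0.872 nM × 2.7521 × 10^6 = 2.400 × 10^6 nM = 2.40 mM

2.40 mM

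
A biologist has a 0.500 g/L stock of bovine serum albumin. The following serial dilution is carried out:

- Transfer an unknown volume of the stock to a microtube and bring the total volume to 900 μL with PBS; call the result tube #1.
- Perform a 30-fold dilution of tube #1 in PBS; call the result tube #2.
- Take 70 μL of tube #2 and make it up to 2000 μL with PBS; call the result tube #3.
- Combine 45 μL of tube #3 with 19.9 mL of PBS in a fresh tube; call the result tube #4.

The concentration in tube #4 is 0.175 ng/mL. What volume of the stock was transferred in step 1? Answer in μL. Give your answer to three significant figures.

Step 1: v brought to 900 μL → factor = 900 μL/v
Step 2: 30-fold → factor 30
Step 3: 70 μL brought to 2000 μL → factor 2000/70 = 28.571
Step 4: 45 μL + 19.9 mL = 19945 μL total → factor 19945/45 = 443.22
Product of known-step factors = 3.799 × 10^5
Overall factor = 0.500 g/L / (0.175 ng/mL) = 2.8571 × 10^6
Step-1 factor = 2.8571 × 10^6 / 3.799 × 10^5 = 7.5207
v = 900 μL / 7.5207 = 120 μL

120 μL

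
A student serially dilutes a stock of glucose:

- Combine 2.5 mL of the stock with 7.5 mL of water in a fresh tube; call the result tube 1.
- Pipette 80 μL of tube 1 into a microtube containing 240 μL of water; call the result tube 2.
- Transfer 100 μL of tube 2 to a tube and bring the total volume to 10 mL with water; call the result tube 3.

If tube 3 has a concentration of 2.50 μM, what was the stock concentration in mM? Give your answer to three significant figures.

4.00 mM

Step 1: 2.5 mL + 7.5 mL = 10 mL total → factor 10/2.5 = 4
Step 2: 80 μL + 240 μL = 320 μL total → factor 320/80 = 4
Step 3: 100 μL brought to 10 mL → factor 10000/100 = 100
Overall dilution factor = 4 × 4 × 100 = 1600
Stock = 2.50 μM × 1600 = 4000 μM = 4.00 mM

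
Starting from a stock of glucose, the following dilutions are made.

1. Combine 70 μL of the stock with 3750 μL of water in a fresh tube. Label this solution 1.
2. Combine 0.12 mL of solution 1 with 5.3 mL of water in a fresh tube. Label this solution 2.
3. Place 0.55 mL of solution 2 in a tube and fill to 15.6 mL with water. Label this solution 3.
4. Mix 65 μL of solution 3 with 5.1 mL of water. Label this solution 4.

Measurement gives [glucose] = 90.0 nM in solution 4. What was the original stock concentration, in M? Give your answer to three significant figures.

0.500 M

Step 1: 70 μL + 3750 μL = 3820 μL total → factor 3820/70 = 54.571
Step 2: 0.12 mL + 5.3 mL = 5.42 mL total → factor 5.42/0.12 = 45.167
Step 3: 0.55 mL brought to 15.6 mL → factor 15.6/0.55 = 28.364
Step 4: 65 μL + 5.1 mL = 5165 μL total → factor 5165/65 = 79.462
Overall dilution factor = 54.571 × 45.167 × 28.364 × 79.462 = 5.5552 × 10^6
Stock = 90.0 nM × 5.5552 × 10^6 = 5.000 × 10^8 nM = 0.500 M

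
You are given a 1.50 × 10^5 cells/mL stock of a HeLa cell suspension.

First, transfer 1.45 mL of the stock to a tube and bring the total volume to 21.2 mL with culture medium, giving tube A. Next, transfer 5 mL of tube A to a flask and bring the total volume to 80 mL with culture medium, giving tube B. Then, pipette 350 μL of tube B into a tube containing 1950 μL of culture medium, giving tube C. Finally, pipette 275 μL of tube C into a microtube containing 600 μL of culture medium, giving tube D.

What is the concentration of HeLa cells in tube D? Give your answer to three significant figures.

Step 1: 1.45 mL brought to 21.2 mL → factor 21.2/1.45 = 14.621
Step 2: 5 mL brought to 80 mL → factor 80/5 = 16
Step 3: 350 μL + 1950 μL = 2300 μL total → factor 2300/350 = 6.5714
Step 4: 275 μL + 600 μL = 875 μL total → factor 875/275 = 3.1818
Overall dilution factor = 14.621 × 16 × 6.5714 × 3.1818 = 4891.3
Final = 1.50 × 10^5 cells/mL / 4891.3 = 30.7 cells/mL

30.7 cells/mL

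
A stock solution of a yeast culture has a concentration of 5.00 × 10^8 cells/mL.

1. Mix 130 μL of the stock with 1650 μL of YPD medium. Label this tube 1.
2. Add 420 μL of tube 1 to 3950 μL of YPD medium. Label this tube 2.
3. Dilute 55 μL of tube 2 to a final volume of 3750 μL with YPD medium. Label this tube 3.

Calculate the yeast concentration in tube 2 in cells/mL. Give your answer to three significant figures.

3.51 × 10^6 cells/mL

Step 1: 130 μL + 1650 μL = 1780 μL total → factor 1780/130 = 13.692
Step 2: 420 μL + 3950 μL = 4370 μL total → factor 4370/420 = 10.405
Dilution factor through tube 2 = 13.692 × 10.405 = 142.47
[tube 2] = 5.00 × 10^8 cells/mL / 142.47 = 3.51 × 10^6 cells/mL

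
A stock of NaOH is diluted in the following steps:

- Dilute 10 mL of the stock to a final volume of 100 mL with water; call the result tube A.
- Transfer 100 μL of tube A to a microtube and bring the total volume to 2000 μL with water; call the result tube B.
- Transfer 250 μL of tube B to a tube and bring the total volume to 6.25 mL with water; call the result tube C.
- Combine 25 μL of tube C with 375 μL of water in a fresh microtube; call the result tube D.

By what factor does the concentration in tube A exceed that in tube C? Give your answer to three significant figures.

500

Step 1: 10 mL brought to 100 mL → factor 100/10 = 10
Step 2: 100 μL brought to 2000 μL → factor 2000/100 = 20
Step 3: 250 μL brought to 6.25 mL → factor 6250/250 = 25
Dilution factor to tube A = 10; to tube C = 5000
[tube A]/[tube C] = (factor to tube C)/(factor to tube A) = 5000/10 = 500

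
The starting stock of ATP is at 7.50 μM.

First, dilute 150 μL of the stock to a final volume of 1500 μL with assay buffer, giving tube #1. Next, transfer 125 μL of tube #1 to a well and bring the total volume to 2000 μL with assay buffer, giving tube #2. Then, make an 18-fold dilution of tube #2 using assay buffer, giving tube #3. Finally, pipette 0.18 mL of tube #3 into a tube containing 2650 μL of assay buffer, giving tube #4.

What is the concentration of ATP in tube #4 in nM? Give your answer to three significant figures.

Step 1: 150 μL brought to 1500 μL → factor 1500/150 = 10
Step 2: 125 μL brought to 2000 μL → factor 2000/125 = 16
Step 3: 18-fold → factor 18
Step 4: 0.18 mL + 2650 μL = 2.83 mL total → factor 2.83/0.18 = 15.722
Overall dilution factor = 10 × 16 × 18 × 15.722 = 45280
Final = 7.50 μM / 45280 = 0.0001656 μM = 0.166 nM

0.166 nM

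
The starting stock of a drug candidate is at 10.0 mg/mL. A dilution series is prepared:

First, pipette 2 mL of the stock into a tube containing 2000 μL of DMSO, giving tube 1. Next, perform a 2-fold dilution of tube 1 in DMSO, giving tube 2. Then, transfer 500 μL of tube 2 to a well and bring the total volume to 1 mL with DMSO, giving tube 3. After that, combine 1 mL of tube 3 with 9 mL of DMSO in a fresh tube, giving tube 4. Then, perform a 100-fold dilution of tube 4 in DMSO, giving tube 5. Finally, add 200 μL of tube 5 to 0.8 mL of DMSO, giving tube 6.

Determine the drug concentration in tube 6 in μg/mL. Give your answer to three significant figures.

Step 1: 2 mL + 2000 μL = 4 mL total → factor 4/2 = 2
Step 2: 2-fold → factor 2
Step 3: 500 μL brought to 1 mL → factor 1000/500 = 2
Step 4: 1 mL + 9 mL = 10 mL total → factor 10/1 = 10
Step 5: 100-fold → factor 100
Step 6: 200 μL + 0.8 mL = 1000 μL total → factor 1000/200 = 5
Overall dilution factor = 2 × 2 × 2 × 10 × 100 × 5 = 40000
Final = 10.0 mg/mL / 40000 = 0.0002500 mg/mL = 0.250 μg/mL

0.250 μg/mL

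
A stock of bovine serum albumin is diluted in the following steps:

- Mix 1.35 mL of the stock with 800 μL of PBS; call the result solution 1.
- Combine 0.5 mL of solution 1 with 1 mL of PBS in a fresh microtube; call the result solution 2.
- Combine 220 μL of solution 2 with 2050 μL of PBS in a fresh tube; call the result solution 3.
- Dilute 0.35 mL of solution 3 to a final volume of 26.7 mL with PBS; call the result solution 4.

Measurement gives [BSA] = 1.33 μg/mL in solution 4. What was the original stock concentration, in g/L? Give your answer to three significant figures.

5.00 g/L

Step 1: 1.35 mL + 800 μL = 2.15 mL total → factor 2.15/1.35 = 1.5926
Step 2: 0.5 mL + 1 mL = 1.5 mL total → factor 1.5/0.5 = 3
Step 3: 220 μL + 2050 μL = 2270 μL total → factor 2270/220 = 10.318
Step 4: 0.35 mL brought to 26.7 mL → factor 26.7/0.35 = 76.286
Overall dilution factor = 1.5926 × 3 × 10.318 × 76.286 = 3760.7
Stock = 1.33 μg/mL × 3760.7 = 5002 μg/mL = 5.00 g/L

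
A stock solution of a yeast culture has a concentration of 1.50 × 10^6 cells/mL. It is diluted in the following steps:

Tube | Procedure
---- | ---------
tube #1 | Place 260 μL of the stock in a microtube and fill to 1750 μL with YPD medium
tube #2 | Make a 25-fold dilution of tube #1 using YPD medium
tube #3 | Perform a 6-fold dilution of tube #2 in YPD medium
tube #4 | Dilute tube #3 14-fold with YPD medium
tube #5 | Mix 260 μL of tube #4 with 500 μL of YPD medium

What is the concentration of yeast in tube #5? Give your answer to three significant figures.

36.3 cells/mL

Step 1: 260 μL brought to 1750 μL → factor 1750/260 = 6.7308
Step 2: 25-fold → factor 25
Step 3: 6-fold → factor 6
Step 4: 14-fold → factor 14
Step 5: 260 μL + 500 μL = 760 μL total → factor 760/260 = 2.9231
Overall dilution factor = 6.7308 × 25 × 6 × 14 × 2.9231 = 41317
Final = 1.50 × 10^6 cells/mL / 41317 = 36.3 cells/mL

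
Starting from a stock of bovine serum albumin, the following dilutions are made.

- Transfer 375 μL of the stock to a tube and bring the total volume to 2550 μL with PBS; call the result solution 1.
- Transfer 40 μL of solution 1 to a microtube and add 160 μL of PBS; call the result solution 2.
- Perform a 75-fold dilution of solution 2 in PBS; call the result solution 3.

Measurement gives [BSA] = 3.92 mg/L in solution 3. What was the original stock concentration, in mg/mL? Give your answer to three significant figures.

Step 1: 375 μL brought to 2550 μL → factor 2550/375 = 6.8
Step 2: 40 μL + 160 μL = 200 μL total → factor 200/40 = 5
Step 3: 75-fold → factor 75
Overall dilution factor = 6.8 × 5 × 75 = 2550
Stock = 3.92 mg/L × 2550 = 9996 mg/L = 10.0 mg/mL

10.0 mg/mL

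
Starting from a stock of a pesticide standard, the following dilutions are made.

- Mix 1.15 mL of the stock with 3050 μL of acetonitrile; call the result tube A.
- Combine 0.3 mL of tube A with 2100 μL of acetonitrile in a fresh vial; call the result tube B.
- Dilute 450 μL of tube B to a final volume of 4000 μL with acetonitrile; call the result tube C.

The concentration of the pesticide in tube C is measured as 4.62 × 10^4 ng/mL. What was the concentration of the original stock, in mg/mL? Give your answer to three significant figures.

12.0 mg/mL

Step 1: 1.15 mL + 3050 μL = 4.2 mL total → factor 4.2/1.15 = 3.6522
Step 2: 0.3 mL + 2100 μL = 2.4 mL total → factor 2.4/0.3 = 8
Step 3: 450 μL brought to 4000 μL → factor 4000/450 = 8.8889
Overall dilution factor = 3.6522 × 8 × 8.8889 = 259.71
Stock = 4.62 × 10^4 ng/mL × 259.71 = 1.200 × 10^7 ng/mL = 12.0 mg/mL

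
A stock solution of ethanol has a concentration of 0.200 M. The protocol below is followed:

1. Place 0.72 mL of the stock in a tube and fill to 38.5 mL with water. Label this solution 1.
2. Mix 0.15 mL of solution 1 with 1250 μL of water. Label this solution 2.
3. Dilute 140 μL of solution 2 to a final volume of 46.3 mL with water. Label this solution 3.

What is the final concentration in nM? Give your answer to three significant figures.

1.21 × 10^3 nM

Step 1: 0.72 mL brought to 38.5 mL → factor 38.5/0.72 = 53.472
Step 2: 0.15 mL + 1250 μL = 1.4 mL total → factor 1.4/0.15 = 9.3333
Step 3: 140 μL brought to 46.3 mL → factor 46300/140 = 330.71
Overall dilution factor = 53.472 × 9.3333 × 330.71 = 1.6505 × 10^5
Final = 0.200 M / 1.6505 × 10^5 = 1.212 × 10^-6 M = 1.21 × 10^3 nM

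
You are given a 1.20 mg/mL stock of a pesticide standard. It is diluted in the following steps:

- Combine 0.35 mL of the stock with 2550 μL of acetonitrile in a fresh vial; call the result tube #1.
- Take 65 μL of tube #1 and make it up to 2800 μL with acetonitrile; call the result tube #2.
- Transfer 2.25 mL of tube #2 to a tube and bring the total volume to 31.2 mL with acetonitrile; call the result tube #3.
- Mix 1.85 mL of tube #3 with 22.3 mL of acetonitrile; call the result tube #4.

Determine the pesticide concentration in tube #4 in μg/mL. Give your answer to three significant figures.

Step 1: 0.35 mL + 2550 μL = 2.9 mL total → factor 2.9/0.35 = 8.2857
Step 2: 65 μL brought to 2800 μL → factor 2800/65 = 43.077
Step 3: 2.25 mL brought to 31.2 mL → factor 31.2/2.25 = 13.867
Step 4: 1.85 mL + 22.3 mL = 24.15 mL total → factor 24.15/1.85 = 13.054
Overall dilution factor = 8.2857 × 43.077 × 13.867 × 13.054 = 64609
Final = 1.20 mg/mL / 64609 = 1.857 × 10^-5 mg/mL = 0.0186 μg/mL

0.0186 μg/mL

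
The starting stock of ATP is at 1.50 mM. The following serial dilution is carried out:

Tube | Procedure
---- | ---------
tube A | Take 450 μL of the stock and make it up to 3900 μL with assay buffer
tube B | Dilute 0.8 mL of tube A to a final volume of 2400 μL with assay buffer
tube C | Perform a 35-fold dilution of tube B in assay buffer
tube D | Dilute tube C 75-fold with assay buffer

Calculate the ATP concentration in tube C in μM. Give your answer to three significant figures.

1.65 μM

Step 1: 450 μL brought to 3900 μL → factor 3900/450 = 8.6667
Step 2: 0.8 mL brought to 2400 μL → factor 2.4/0.8 = 3
Step 3: 35-fold → factor 35
Dilution factor through tube C = 8.6667 × 3 × 35 = 910
[tube C] = 1.50 mM / 910 = 0.001648 mM = 1.65 μM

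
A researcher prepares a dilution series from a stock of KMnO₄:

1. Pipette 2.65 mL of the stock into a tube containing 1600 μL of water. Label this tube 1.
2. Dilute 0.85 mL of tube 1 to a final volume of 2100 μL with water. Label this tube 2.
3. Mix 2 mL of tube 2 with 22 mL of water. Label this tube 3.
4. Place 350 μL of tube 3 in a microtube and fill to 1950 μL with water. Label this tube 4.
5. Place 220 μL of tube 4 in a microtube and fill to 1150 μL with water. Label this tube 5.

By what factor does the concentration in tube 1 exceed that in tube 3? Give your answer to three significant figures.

29.6

Step 1: 2.65 mL + 1600 μL = 4.25 mL total → factor 4.25/2.65 = 1.6038
Step 2: 0.85 mL brought to 2100 μL → factor 2.1/0.85 = 2.4706
Step 3: 2 mL + 22 mL = 24 mL total → factor 24/2 = 12
Dilution factor to tube 1 = 1.6038; to tube 3 = 47.547
[tube 1]/[tube 3] = (factor to tube 3)/(factor to tube 1) = 47.547/1.6038 = 29.6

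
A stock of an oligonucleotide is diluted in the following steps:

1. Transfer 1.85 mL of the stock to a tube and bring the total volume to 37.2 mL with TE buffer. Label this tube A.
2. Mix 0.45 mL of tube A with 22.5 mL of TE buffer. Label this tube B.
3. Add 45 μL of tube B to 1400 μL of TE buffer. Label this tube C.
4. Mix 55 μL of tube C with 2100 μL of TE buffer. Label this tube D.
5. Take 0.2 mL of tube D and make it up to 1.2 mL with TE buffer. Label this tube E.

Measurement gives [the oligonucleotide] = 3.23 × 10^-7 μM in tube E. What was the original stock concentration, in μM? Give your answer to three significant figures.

Step 1: 1.85 mL brought to 37.2 mL → factor 37.2/1.85 = 20.108
Step 2: 0.45 mL + 22.5 mL = 22.95 mL total → factor 22.95/0.45 = 51
Step 3: 45 μL + 1400 μL = 1445 μL total → factor 1445/45 = 32.111
Step 4: 55 μL + 2100 μL = 2155 μL total → factor 2155/55 = 39.182
Step 5: 0.2 mL brought to 1.2 mL → factor 1.2/0.2 = 6
Overall dilution factor = 20.108 × 51 × 32.111 × 39.182 × 6 = 7.7416 × 10^6
Stock = 3.23 × 10^-7 μM × 7.7416 × 10^6 = 2.50 μM

2.50 μM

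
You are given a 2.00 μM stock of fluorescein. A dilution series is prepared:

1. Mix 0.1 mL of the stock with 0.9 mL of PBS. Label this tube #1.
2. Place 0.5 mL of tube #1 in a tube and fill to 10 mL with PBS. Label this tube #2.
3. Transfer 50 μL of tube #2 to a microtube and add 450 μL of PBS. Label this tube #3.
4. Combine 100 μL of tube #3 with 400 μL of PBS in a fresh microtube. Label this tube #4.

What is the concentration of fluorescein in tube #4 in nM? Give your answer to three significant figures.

0.200 nM

Step 1: 0.1 mL + 0.9 mL = 1 mL total → factor 1/0.1 = 10
Step 2: 0.5 mL brought to 10 mL → factor 10/0.5 = 20
Step 3: 50 μL + 450 μL = 500 μL total → factor 500/50 = 10
Step 4: 100 μL + 400 μL = 500 μL total → factor 500/100 = 5
Overall dilution factor = 10 × 20 × 10 × 5 = 10000
Final = 2.00 μM / 10000 = 0.0002000 μM = 0.200 nM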